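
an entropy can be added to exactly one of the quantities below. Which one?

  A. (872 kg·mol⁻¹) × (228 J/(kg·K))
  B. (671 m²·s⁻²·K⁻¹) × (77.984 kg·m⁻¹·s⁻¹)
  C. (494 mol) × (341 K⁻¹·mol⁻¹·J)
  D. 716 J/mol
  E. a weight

C.

Reference: [entropy] = kg·m²·s⁻²·K⁻¹.
Each option:
  A. [kg·mol⁻¹] · [m²·s⁻²·K⁻¹] = kg·m²·s⁻²·K⁻¹·mol⁻¹
  B. [m²·s⁻²·K⁻¹] · [kg·m⁻¹·s⁻¹] = kg·m·s⁻³·K⁻¹
  C. [mol] · [kg·m²·s⁻²·K⁻¹·mol⁻¹] = kg·m²·s⁻²·K⁻¹  ← same
  D. J·mol⁻¹ = N·m·mol⁻¹ = kg·m²·s⁻²·mol⁻¹
  E. [weight] = kg·m·s⁻²
Only C. matches kg·m²·s⁻²·K⁻¹.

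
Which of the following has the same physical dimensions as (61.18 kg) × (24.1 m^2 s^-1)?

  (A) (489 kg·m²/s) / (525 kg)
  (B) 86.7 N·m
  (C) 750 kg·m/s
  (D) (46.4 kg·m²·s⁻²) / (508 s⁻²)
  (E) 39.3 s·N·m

(E)

Reference: [kg] · [m²·s⁻¹] = kg·m²·s⁻¹.
Each option:
  (A) [kg·m²·s⁻¹] / [kg] = m²·s⁻¹
  (B) N·m = kg·m·s⁻²·m = kg·m²·s⁻²
  (C) kg·m·s⁻¹
  (D) [kg·m²·s⁻²] / [s⁻²] = kg·m²
  (E) N·m·s = kg·m·s⁻²·m·s = kg·m²·s⁻¹  ← same
Only (E) matches kg·m²·s⁻¹.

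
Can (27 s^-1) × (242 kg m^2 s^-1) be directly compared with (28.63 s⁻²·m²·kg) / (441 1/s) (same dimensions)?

Work out the base dimensions of each:
  (27 s^-1) × (242 kg m^2 s^-1):  [s⁻¹] · [kg·m²·s⁻¹] = kg·m²·s⁻²
  (28.63 s⁻²·m²·kg) / (441 1/s):  [kg·m²·s⁻²] / [s⁻¹] = kg·m²·s⁻¹
kg·m²·s⁻² ≠ kg·m²·s⁻¹, so they cannot be added.

No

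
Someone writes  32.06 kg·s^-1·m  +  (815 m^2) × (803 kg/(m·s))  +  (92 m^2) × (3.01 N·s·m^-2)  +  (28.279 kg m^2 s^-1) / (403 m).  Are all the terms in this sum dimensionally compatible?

Yes

In SI base units:
  32.06 kg·s^-1·m:  kg·m·s⁻¹
  (815 m^2) × (803 kg/(m·s)):  [m²] · [kg·m⁻¹·s⁻¹] = kg·m·s⁻¹
  (92 m^2) × (3.01 N·s·m^-2):  [m²] · [kg·m⁻¹·s⁻¹] = kg·m·s⁻¹
  (28.279 kg m^2 s^-1) / (403 m):  [kg·m²·s⁻¹] / [m] = kg·m·s⁻¹
Every term reduces to kg·m·s⁻¹.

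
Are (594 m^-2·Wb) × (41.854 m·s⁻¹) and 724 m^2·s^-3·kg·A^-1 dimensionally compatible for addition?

No

Expand each in SI base units:
  (594 m^-2·Wb) × (41.854 m·s⁻¹):  [kg·s⁻²·A⁻¹] · [m·s⁻¹] = kg·m·s⁻³·A⁻¹
  724 m^2·s^-3·kg·A^-1:  kg·m²·s⁻³·A⁻¹
kg·m·s⁻³·A⁻¹ ≠ kg·m²·s⁻³·A⁻¹, so they cannot be added.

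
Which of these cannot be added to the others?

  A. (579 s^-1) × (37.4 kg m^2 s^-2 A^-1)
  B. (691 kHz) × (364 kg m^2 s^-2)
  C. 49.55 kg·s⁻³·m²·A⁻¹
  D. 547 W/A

Work out the base dimensions of each:
  A. [s⁻¹] · [kg·m²·s⁻²·A⁻¹] = kg·m²·s⁻³·A⁻¹
  B. [s⁻¹] · [kg·m²·s⁻²] = kg·m²·s⁻³
  C. kg·m²·s⁻³·A⁻¹
  D. W·A⁻¹ = J·s⁻¹·A⁻¹ = kg·m²·s⁻³·A⁻¹
All reduce to kg·m²·s⁻³·A⁻¹ except B., which is kg·m²·s⁻³.

B.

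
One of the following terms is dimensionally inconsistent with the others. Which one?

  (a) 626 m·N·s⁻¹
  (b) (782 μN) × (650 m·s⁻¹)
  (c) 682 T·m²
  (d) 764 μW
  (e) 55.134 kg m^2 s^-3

(c)

In SI base units:
  (a) N·m·s⁻¹ = kg·m·s⁻²·m·s⁻¹ = kg·m²·s⁻³
  (b) [kg·m·s⁻²] · [m·s⁻¹] = kg·m²·s⁻³
  (c) T·m² = Wb·m⁻²·m² = kg·m²·s⁻²·A⁻¹
  (d) W = J·s⁻¹ = kg·m²·s⁻³
  (e) kg·m²·s⁻³
All reduce to kg·m²·s⁻³ except (c), which is kg·m²·s⁻²·A⁻¹.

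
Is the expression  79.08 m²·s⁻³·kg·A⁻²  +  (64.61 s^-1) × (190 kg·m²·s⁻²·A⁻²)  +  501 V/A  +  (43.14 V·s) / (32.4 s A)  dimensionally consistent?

In SI base units:
  79.08 m²·s⁻³·kg·A⁻²:  kg·m²·s⁻³·A⁻²
  (64.61 s^-1) × (190 kg·m²·s⁻²·A⁻²):  [s⁻¹] · [kg·m²·s⁻²·A⁻²] = kg·m²·s⁻³·A⁻²
  501 V/A:  V·A⁻¹ = J·C⁻¹·A⁻¹ = kg·m²·s⁻³·A⁻²
  (43.14 V·s) / (32.4 s A):  [kg·m²·s⁻²·A⁻¹] / [s·A] = kg·m²·s⁻³·A⁻²
Every term reduces to kg·m²·s⁻³·A⁻².

Yes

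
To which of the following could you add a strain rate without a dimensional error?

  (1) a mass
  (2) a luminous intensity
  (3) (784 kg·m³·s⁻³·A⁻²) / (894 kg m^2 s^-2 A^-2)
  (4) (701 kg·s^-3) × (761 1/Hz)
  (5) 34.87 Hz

Reference: [strain rate] = s⁻¹.
Each option:
  (1) [mass] = kg
  (2) [luminous intensity] = cd
  (3) [kg·m³·s⁻³·A⁻²] / [kg·m²·s⁻²·A⁻²] = m·s⁻¹
  (4) [kg·s⁻³] · [s] = kg·s⁻²
  (5) Hz = s⁻¹  ← same
Only (5) matches s⁻¹.

(5)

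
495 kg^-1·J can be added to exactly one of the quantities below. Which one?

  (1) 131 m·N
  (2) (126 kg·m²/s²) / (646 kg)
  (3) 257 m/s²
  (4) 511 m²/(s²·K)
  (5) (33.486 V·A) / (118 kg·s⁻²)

(2)

Reference: J·kg⁻¹ = N·m·kg⁻¹ = m²·s⁻².
Each option:
  (1) N·m = kg·m·s⁻²·m = kg·m²·s⁻²
  (2) [kg·m²·s⁻²] / [kg] = m²·s⁻²  ← same
  (3) m·s⁻²
  (4) m²·s⁻²·K⁻¹
  (5) [kg·m²·s⁻³] / [kg·s⁻²] = m²·s⁻¹
Only (2) matches m²·s⁻².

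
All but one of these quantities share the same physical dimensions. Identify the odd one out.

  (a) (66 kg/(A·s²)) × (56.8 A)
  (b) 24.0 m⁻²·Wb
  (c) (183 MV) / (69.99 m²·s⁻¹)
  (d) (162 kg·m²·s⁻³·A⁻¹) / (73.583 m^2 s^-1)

(a)

In SI base units:
  (a) [kg·s⁻²·A⁻¹] · [A] = kg·s⁻²
  (b) Wb·m⁻² = V·s·m⁻² = kg·s⁻²·A⁻¹
  (c) [kg·m²·s⁻³·A⁻¹] / [m²·s⁻¹] = kg·s⁻²·A⁻¹
  (d) [kg·m²·s⁻³·A⁻¹] / [m²·s⁻¹] = kg·s⁻²·A⁻¹
All reduce to kg·s⁻²·A⁻¹ except (a), which is kg·s⁻².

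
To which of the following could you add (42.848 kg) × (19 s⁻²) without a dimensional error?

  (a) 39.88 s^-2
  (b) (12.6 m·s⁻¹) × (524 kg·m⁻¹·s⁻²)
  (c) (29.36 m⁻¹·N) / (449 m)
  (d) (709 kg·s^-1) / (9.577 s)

Reference: [kg] · [s⁻²] = kg·s⁻².
Each option:
  (a) s⁻²
  (b) [m·s⁻¹] · [kg·m⁻¹·s⁻²] = kg·s⁻³
  (c) [kg·s⁻²] / [m] = kg·m⁻¹·s⁻²
  (d) [kg·s⁻¹] / [s] = kg·s⁻²  ← same
Only (d) matches kg·s⁻².

(d)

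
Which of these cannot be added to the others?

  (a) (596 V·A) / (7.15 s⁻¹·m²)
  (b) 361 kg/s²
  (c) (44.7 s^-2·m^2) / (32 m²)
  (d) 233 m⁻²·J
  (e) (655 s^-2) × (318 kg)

Reduce each to base SI dimensions:
  (a) [kg·m²·s⁻³] / [m²·s⁻¹] = kg·s⁻²
  (b) kg·s⁻²
  (c) [m²·s⁻²] / [m²] = s⁻²
  (d) J·m⁻² = N·m·m⁻² = kg·s⁻²
  (e) [s⁻²] · [kg] = kg·s⁻²
All reduce to kg·s⁻² except (c), which is s⁻².

(c)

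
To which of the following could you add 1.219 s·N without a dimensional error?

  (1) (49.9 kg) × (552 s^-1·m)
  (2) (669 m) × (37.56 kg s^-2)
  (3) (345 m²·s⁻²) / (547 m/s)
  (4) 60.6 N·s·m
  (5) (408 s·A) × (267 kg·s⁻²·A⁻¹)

Reference: N·s = kg·m·s⁻²·s = kg·m·s⁻¹.
Each option:
  (1) [kg] · [m·s⁻¹] = kg·m·s⁻¹  ← same
  (2) [m] · [kg·s⁻²] = kg·m·s⁻²
  (3) [m²·s⁻²] / [m·s⁻¹] = m·s⁻¹
  (4) N·m·s = kg·m·s⁻²·m·s = kg·m²·s⁻¹
  (5) [s·A] · [kg·s⁻²·A⁻¹] = kg·s⁻¹
Only (1) matches kg·m·s⁻¹.

(1)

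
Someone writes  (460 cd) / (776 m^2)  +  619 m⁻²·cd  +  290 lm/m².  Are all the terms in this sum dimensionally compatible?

In SI base units:
  (460 cd) / (776 m^2):  [cd] / [m²] = m⁻²·cd
  619 m⁻²·cd:  cd·m⁻² = m⁻²·cd
  290 lm/m²:  lm·m⁻² = cd·m⁻² = m⁻²·cd
Every term reduces to m⁻²·cd.

Yes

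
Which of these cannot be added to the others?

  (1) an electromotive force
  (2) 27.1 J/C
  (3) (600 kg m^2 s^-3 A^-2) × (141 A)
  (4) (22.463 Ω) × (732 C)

(4)

Expand each in SI base units:
  (1) [electromotive force] = kg·m²·s⁻³·A⁻¹
  (2) J·C⁻¹ = N·m·(s·A)⁻¹ = kg·m²·s⁻³·A⁻¹
  (3) [kg·m²·s⁻³·A⁻²] · [A] = kg·m²·s⁻³·A⁻¹
  (4) [kg·m²·s⁻³·A⁻²] · [s·A] = kg·m²·s⁻²·A⁻¹
All reduce to kg·m²·s⁻³·A⁻¹ except (4), which is kg·m²·s⁻²·A⁻¹.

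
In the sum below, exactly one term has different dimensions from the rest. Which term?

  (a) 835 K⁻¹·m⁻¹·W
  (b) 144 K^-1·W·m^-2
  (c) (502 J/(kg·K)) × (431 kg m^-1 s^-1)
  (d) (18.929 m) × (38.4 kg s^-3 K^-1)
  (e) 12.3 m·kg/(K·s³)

(b)

Reduce each to base SI dimensions:
  (a) W·m⁻¹·K⁻¹ = J·s⁻¹·m⁻¹·K⁻¹ = kg·m·s⁻³·K⁻¹
  (b) W·m⁻²·K⁻¹ = J·s⁻¹·m⁻²·K⁻¹ = kg·s⁻³·K⁻¹
  (c) [m²·s⁻²·K⁻¹] · [kg·m⁻¹·s⁻¹] = kg·m·s⁻³·K⁻¹
  (d) [m] · [kg·s⁻³·K⁻¹] = kg·m·s⁻³·K⁻¹
  (e) kg·m·s⁻³·K⁻¹
All reduce to kg·m·s⁻³·K⁻¹ except (b), which is kg·s⁻³·K⁻¹.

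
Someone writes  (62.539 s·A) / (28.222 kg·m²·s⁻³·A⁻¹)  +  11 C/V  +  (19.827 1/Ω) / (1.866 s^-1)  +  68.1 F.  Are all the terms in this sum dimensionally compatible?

Yes

Reduce each to base SI dimensions:
  (62.539 s·A) / (28.222 kg·m²·s⁻³·A⁻¹):  [s·A] / [kg·m²·s⁻³·A⁻¹] = kg⁻¹·m⁻²·s⁴·A²
  11 C/V:  C·V⁻¹ = s·A·(J·C⁻¹)⁻¹ = kg⁻¹·m⁻²·s⁴·A²
  (19.827 1/Ω) / (1.866 s^-1):  [kg⁻¹·m⁻²·s³·A²] / [s⁻¹] = kg⁻¹·m⁻²·s⁴·A²
  68.1 F:  F = C·V⁻¹ = kg⁻¹·m⁻²·s⁴·A²
Every term reduces to kg⁻¹·m⁻²·s⁴·A².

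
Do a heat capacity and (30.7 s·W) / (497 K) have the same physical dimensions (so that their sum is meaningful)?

Yes

Reduce each to base SI dimensions:
  a heat capacity:  [heat capacity] = kg·m²·s⁻²·K⁻¹
  (30.7 s·W) / (497 K):  [kg·m²·s⁻²] / [K] = kg·m²·s⁻²·K⁻¹
Both are kg·m²·s⁻²·K⁻¹, so they have the same dimensions and can be added.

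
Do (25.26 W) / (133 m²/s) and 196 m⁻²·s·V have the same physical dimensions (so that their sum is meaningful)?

No

In SI base units:
  (25.26 W) / (133 m²/s):  [kg·m²·s⁻³] / [m²·s⁻¹] = kg·s⁻²
  196 m⁻²·s·V:  V·s·m⁻² = J·C⁻¹·s·m⁻² = kg·s⁻²·A⁻¹
kg·s⁻² ≠ kg·s⁻²·A⁻¹, so they cannot be added.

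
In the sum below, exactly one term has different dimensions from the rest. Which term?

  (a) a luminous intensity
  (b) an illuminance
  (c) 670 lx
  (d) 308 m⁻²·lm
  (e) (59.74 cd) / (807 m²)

(a)

Reduce each to base SI dimensions:
  (a) [luminous intensity] = cd
  (b) [illuminance] = m⁻²·cd
  (c) lx = lm·m⁻² = m⁻²·cd
  (d) lm·m⁻² = cd·m⁻² = m⁻²·cd
  (e) [cd] / [m²] = m⁻²·cd
All reduce to m⁻²·cd except (a), which is cd.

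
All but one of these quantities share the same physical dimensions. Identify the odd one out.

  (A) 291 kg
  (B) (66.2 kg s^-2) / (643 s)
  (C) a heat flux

(A)

Dimensions:
  (A) kg
  (B) [kg·s⁻²] / [s] = kg·s⁻³
  (C) [heat flux] = kg·s⁻³
All reduce to kg·s⁻³ except (A), which is kg.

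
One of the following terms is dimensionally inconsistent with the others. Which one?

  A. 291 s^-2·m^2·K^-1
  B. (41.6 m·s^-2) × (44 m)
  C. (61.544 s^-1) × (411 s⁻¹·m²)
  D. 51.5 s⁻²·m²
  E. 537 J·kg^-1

A.

Dimensions:
  A. m²·s⁻²·K⁻¹
  B. [m·s⁻²] · [m] = m²·s⁻²
  C. [s⁻¹] · [m²·s⁻¹] = m²·s⁻²
  D. m²·s⁻²
  E. J·kg⁻¹ = N·m·kg⁻¹ = m²·s⁻²
All reduce to m²·s⁻² except A., which is m²·s⁻²·K⁻¹.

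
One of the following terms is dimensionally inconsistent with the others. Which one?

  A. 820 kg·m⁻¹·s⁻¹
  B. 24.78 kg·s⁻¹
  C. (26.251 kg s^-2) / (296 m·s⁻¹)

Dimensions:
  A. kg·m⁻¹·s⁻¹
  B. kg·s⁻¹
  C. [kg·s⁻²] / [m·s⁻¹] = kg·m⁻¹·s⁻¹
All reduce to kg·m⁻¹·s⁻¹ except B., which is kg·s⁻¹.

B.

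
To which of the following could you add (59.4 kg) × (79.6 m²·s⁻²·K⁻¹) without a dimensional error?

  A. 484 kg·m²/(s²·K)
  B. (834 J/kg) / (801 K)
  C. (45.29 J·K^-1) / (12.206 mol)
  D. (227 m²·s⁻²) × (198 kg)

Reference: [kg] · [m²·s⁻²·K⁻¹] = kg·m²·s⁻²·K⁻¹.
Each option:
  A. kg·m²·s⁻²·K⁻¹  ← same
  B. [m²·s⁻²] / [K] = m²·s⁻²·K⁻¹
  C. [kg·m²·s⁻²·K⁻¹] / [mol] = kg·m²·s⁻²·K⁻¹·mol⁻¹
  D. [m²·s⁻²] · [kg] = kg·m²·s⁻²
Only A. matches kg·m²·s⁻²·K⁻¹.

A.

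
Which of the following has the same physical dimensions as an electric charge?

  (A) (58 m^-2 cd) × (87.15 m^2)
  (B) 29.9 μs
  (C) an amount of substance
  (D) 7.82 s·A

Reference: [electric charge] = s·A.
Each option:
  (A) [m⁻²·cd] · [m²] = cd
  (B) s
  (C) [amount of substance] = mol
  (D) A·s = s·A  ← same
Only (D) matches s·A.

(D)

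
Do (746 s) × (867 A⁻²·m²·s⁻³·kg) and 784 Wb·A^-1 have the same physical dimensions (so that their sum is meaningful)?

Yes

Work out the base dimensions of each:
  (746 s) × (867 A⁻²·m²·s⁻³·kg):  [s] · [kg·m²·s⁻³·A⁻²] = kg·m²·s⁻²·A⁻²
  784 Wb·A^-1:  Wb·A⁻¹ = V·s·A⁻¹ = kg·m²·s⁻²·A⁻²
Both are kg·m²·s⁻²·A⁻², so they have the same dimensions and can be added.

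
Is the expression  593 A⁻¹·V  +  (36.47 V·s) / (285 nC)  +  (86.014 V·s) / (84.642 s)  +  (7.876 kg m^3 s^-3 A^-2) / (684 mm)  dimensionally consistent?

Expand each in SI base units:
  593 A⁻¹·V:  V·A⁻¹ = J·C⁻¹·A⁻¹ = kg·m²·s⁻³·A⁻²
  (36.47 V·s) / (285 nC):  [kg·m²·s⁻²·A⁻¹] / [s·A] = kg·m²·s⁻³·A⁻²
  (86.014 V·s) / (84.642 s):  [kg·m²·s⁻²·A⁻¹] / [s] = kg·m²·s⁻³·A⁻¹
  (7.876 kg m^3 s^-3 A^-2) / (684 mm):  [kg·m³·s⁻³·A⁻²] / [m] = kg·m²·s⁻³·A⁻²
The terms do not share a single dimension (kg·m²·s⁻³·A⁻² vs kg·m²·s⁻³·A⁻¹).

No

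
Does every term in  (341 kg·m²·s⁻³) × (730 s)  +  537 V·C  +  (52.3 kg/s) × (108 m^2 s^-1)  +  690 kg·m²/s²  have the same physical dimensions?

Yes

In SI base units:
  (341 kg·m²·s⁻³) × (730 s):  [kg·m²·s⁻³] · [s] = kg·m²·s⁻²
  537 V·C:  C·V = s·A·J·C⁻¹ = kg·m²·s⁻²
  (52.3 kg/s) × (108 m^2 s^-1):  [kg·s⁻¹] · [m²·s⁻¹] = kg·m²·s⁻²
  690 kg·m²/s²:  kg·m²·s⁻²
Every term reduces to kg·m²·s⁻².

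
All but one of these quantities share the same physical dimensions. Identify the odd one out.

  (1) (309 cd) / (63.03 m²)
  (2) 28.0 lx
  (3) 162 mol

Expand each in SI base units:
  (1) [cd] / [m²] = m⁻²·cd
  (2) lx = lm·m⁻² = m⁻²·cd
  (3) mol
All reduce to m⁻²·cd except (3), which is mol.

(3)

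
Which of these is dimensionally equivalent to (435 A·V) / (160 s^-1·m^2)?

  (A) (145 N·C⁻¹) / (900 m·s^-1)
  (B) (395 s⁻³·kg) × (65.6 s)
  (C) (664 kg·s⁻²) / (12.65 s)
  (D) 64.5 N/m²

(B)

Reference: [kg·m²·s⁻³] / [m²·s⁻¹] = kg·s⁻².
Each option:
  (A) [kg·m·s⁻³·A⁻¹] / [m·s⁻¹] = kg·s⁻²·A⁻¹
  (B) [kg·s⁻³] · [s] = kg·s⁻²  ← same
  (C) [kg·s⁻²] / [s] = kg·s⁻³
  (D) N·m⁻² = kg·m·s⁻²·m⁻² = kg·m⁻¹·s⁻²
Only (B) matches kg·s⁻².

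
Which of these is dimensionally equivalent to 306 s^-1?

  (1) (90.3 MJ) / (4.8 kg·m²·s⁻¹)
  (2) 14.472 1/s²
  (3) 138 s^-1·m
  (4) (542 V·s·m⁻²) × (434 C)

(1)

Reference: s⁻¹.
Each option:
  (1) [kg·m²·s⁻²] / [kg·m²·s⁻¹] = s⁻¹  ← same
  (2) s⁻²
  (3) m·s⁻¹
  (4) [kg·s⁻²·A⁻¹] · [s·A] = kg·s⁻¹
Only (1) matches s⁻¹.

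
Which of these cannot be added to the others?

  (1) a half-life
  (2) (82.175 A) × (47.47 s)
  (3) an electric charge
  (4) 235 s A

(1)

Expand each in SI base units:
  (1) [half-life] = s
  (2) [A] · [s] = s·A
  (3) [electric charge] = s·A
  (4) s·A
All reduce to s·A except (1), which is s.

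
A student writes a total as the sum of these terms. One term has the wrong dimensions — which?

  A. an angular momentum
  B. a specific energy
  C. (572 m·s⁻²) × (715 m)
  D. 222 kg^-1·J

A.

Reduce each to base SI dimensions:
  A. [angular momentum] = kg·m²·s⁻¹
  B. [specific energy] = m²·s⁻²
  C. [m·s⁻²] · [m] = m²·s⁻²
  D. J·kg⁻¹ = N·m·kg⁻¹ = m²·s⁻²
All reduce to m²·s⁻² except A., which is kg·m²·s⁻¹.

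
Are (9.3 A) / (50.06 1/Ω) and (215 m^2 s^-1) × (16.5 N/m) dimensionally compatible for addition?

No

Dimensions:
  (9.3 A) / (50.06 1/Ω):  [A] / [kg⁻¹·m⁻²·s³·A²] = kg·m²·s⁻³·A⁻¹
  (215 m^2 s^-1) × (16.5 N/m):  [m²·s⁻¹] · [kg·s⁻²] = kg·m²·s⁻³
kg·m²·s⁻³·A⁻¹ ≠ kg·m²·s⁻³, so they cannot be added.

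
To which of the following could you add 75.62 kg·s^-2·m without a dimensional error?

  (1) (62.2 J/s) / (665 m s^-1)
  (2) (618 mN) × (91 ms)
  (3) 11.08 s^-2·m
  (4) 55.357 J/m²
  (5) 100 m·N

Reference: kg·m·s⁻².
Each option:
  (1) [kg·m²·s⁻³] / [m·s⁻¹] = kg·m·s⁻²  ← same
  (2) [kg·m·s⁻²] · [s] = kg·m·s⁻¹
  (3) m·s⁻²
  (4) J·m⁻² = N·m·m⁻² = kg·s⁻²
  (5) N·m = kg·m·s⁻²·m = kg·m²·s⁻²
Only (1) matches kg·m·s⁻².

(1)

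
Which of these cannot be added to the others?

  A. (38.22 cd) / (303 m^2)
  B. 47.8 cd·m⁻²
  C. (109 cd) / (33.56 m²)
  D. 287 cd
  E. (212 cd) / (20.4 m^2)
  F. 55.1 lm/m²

D.

Expand each in SI base units:
  A. [cd] / [m²] = m⁻²·cd
  B. cd·m⁻² = m⁻²·cd
  C. [cd] / [m²] = m⁻²·cd
  D. cd
  E. [cd] / [m²] = m⁻²·cd
  F. lm·m⁻² = cd·m⁻² = m⁻²·cd
All reduce to m⁻²·cd except D., which is cd.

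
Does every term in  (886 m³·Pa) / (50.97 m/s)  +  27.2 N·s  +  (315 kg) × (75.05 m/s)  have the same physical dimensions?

Reduce each to base SI dimensions:
  (886 m³·Pa) / (50.97 m/s):  [kg·m²·s⁻²] / [m·s⁻¹] = kg·m·s⁻¹
  27.2 N·s:  N·s = kg·m·s⁻²·s = kg·m·s⁻¹
  (315 kg) × (75.05 m/s):  [kg] · [m·s⁻¹] = kg·m·s⁻¹
Every term reduces to kg·m·s⁻¹.

Yes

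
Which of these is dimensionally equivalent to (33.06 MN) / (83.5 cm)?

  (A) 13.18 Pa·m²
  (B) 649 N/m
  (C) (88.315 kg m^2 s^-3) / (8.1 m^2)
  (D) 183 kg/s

Reference: [kg·m·s⁻²] / [m] = kg·s⁻².
Each option:
  (A) Pa·m² = N·m⁻²·m² = kg·m·s⁻²
  (B) N·m⁻¹ = kg·m·s⁻²·m⁻¹ = kg·s⁻²  ← same
  (C) [kg·m²·s⁻³] / [m²] = kg·s⁻³
  (D) kg·s⁻¹
Only (B) matches kg·s⁻².

(B)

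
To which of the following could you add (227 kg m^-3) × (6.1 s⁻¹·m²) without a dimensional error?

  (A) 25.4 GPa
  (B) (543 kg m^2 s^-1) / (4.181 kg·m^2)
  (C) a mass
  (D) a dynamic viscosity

(D)

Reference: [kg·m⁻³] · [m²·s⁻¹] = kg·m⁻¹·s⁻¹.
Each option:
  (A) Pa = N·m⁻² = kg·m⁻¹·s⁻²
  (B) [kg·m²·s⁻¹] / [kg·m²] = s⁻¹
  (C) [mass] = kg
  (D) [dynamic viscosity] = kg·m⁻¹·s⁻¹  ← same
Only (D) matches kg·m⁻¹·s⁻¹.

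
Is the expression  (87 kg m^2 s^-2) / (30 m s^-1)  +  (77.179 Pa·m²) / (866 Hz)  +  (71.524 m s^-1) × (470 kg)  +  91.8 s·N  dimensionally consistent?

Expand each in SI base units:
  (87 kg m^2 s^-2) / (30 m s^-1):  [kg·m²·s⁻²] / [m·s⁻¹] = kg·m·s⁻¹
  (77.179 Pa·m²) / (866 Hz):  [kg·m·s⁻²] / [s⁻¹] = kg·m·s⁻¹
  (71.524 m s^-1) × (470 kg):  [m·s⁻¹] · [kg] = kg·m·s⁻¹
  91.8 s·N:  N·s = kg·m·s⁻²·s = kg·m·s⁻¹
Every term reduces to kg·m·s⁻¹.

Yes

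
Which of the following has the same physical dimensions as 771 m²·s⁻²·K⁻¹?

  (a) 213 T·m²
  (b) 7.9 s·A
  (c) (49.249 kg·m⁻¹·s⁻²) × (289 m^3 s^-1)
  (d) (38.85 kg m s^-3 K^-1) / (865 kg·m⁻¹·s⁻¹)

Reference: m²·s⁻²·K⁻¹.
Each option:
  (a) T·m² = Wb·m⁻²·m² = kg·m²·s⁻²·A⁻¹
  (b) A·s = s·A
  (c) [kg·m⁻¹·s⁻²] · [m³·s⁻¹] = kg·m²·s⁻³
  (d) [kg·m·s⁻³·K⁻¹] / [kg·m⁻¹·s⁻¹] = m²·s⁻²·K⁻¹  ← same
Only (d) matches m²·s⁻²·K⁻¹.

(d)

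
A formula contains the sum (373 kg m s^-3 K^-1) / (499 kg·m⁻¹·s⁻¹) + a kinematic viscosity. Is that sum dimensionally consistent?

Work out the base dimensions of each:
  (373 kg m s^-3 K^-1) / (499 kg·m⁻¹·s⁻¹):  [kg·m·s⁻³·K⁻¹] / [kg·m⁻¹·s⁻¹] = m²·s⁻²·K⁻¹
  a kinematic viscosity:  [kinematic viscosity] = m²·s⁻¹
m²·s⁻²·K⁻¹ ≠ m²·s⁻¹, so they cannot be added.

No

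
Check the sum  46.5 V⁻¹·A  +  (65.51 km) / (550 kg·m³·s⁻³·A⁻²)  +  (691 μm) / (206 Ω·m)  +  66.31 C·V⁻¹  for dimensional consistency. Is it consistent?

Expand each in SI base units:
  46.5 V⁻¹·A:  A·V⁻¹ = A·(J·C⁻¹)⁻¹ = kg⁻¹·m⁻²·s³·A²
  (65.51 km) / (550 kg·m³·s⁻³·A⁻²):  [m] / [kg·m³·s⁻³·A⁻²] = kg⁻¹·m⁻²·s³·A²
  (691 μm) / (206 Ω·m):  [m] / [kg·m³·s⁻³·A⁻²] = kg⁻¹·m⁻²·s³·A²
  66.31 C·V⁻¹:  C·V⁻¹ = s·A·(J·C⁻¹)⁻¹ = kg⁻¹·m⁻²·s⁴·A²
The terms do not share a single dimension (kg⁻¹·m⁻²·s³·A² vs kg⁻¹·m⁻²·s⁴·A²).

No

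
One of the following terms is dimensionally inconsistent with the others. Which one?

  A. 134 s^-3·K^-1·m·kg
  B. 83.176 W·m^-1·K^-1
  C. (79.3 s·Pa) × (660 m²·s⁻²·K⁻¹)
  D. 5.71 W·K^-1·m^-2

D.

Work out the base dimensions of each:
  A. kg·m·s⁻³·K⁻¹
  B. W·m⁻¹·K⁻¹ = J·s⁻¹·m⁻¹·K⁻¹ = kg·m·s⁻³·K⁻¹
  C. [kg·m⁻¹·s⁻¹] · [m²·s⁻²·K⁻¹] = kg·m·s⁻³·K⁻¹
  D. W·m⁻²·K⁻¹ = J·s⁻¹·m⁻²·K⁻¹ = kg·s⁻³·K⁻¹
All reduce to kg·m·s⁻³·K⁻¹ except D., which is kg·s⁻³·K⁻¹.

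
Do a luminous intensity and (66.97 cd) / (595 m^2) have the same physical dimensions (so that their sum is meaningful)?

No

Work out the base dimensions of each:
  a luminous intensity:  [luminous intensity] = cd
  (66.97 cd) / (595 m^2):  [cd] / [m²] = m⁻²·cd
cd ≠ m⁻²·cd, so they cannot be added.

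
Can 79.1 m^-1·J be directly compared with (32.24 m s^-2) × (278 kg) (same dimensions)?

Yes

In SI base units:
  79.1 m^-1·J:  J·m⁻¹ = N·m·m⁻¹ = kg·m·s⁻²
  (32.24 m s^-2) × (278 kg):  [m·s⁻²] · [kg] = kg·m·s⁻²
Both are kg·m·s⁻², so they have the same dimensions and can be added.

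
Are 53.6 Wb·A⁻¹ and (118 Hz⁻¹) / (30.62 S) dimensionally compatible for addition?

In SI base units:
  53.6 Wb·A⁻¹:  Wb·A⁻¹ = V·s·A⁻¹ = kg·m²·s⁻²·A⁻²
  (118 Hz⁻¹) / (30.62 S):  [s] / [kg⁻¹·m⁻²·s³·A²] = kg·m²·s⁻²·A⁻²
Both are kg·m²·s⁻²·A⁻², so they have the same dimensions and can be added.

Yes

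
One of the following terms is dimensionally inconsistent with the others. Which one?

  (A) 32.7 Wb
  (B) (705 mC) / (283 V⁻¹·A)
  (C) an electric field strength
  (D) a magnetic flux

Expand each in SI base units:
  (A) Wb = V·s = kg·m²·s⁻²·A⁻¹
  (B) [s·A] / [kg⁻¹·m⁻²·s³·A²] = kg·m²·s⁻²·A⁻¹
  (C) [electric field strength] = kg·m·s⁻³·A⁻¹
  (D) [magnetic flux] = kg·m²·s⁻²·A⁻¹
All reduce to kg·m²·s⁻²·A⁻¹ except (C), which is kg·m·s⁻³·A⁻¹.

(C)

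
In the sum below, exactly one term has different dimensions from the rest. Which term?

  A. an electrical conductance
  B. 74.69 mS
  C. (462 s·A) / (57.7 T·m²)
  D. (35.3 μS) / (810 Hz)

D.

In SI base units:
  A. [electrical conductance] = kg⁻¹·m⁻²·s³·A²
  B. S = Ω⁻¹ = kg⁻¹·m⁻²·s³·A²
  C. [s·A] / [kg·m²·s⁻²·A⁻¹] = kg⁻¹·m⁻²·s³·A²
  D. [kg⁻¹·m⁻²·s³·A²] / [s⁻¹] = kg⁻¹·m⁻²·s⁴·A²
All reduce to kg⁻¹·m⁻²·s³·A² except D., which is kg⁻¹·m⁻²·s⁴·A².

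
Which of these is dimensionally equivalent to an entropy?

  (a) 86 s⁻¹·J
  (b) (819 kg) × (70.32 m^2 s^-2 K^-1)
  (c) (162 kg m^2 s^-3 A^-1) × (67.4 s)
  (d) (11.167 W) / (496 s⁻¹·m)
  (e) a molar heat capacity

(b)

Reference: [entropy] = kg·m²·s⁻²·K⁻¹.
Each option:
  (a) J·s⁻¹ = N·m·s⁻¹ = kg·m²·s⁻³
  (b) [kg] · [m²·s⁻²·K⁻¹] = kg·m²·s⁻²·K⁻¹  ← same
  (c) [kg·m²·s⁻³·A⁻¹] · [s] = kg·m²·s⁻²·A⁻¹
  (d) [kg·m²·s⁻³] / [m·s⁻¹] = kg·m·s⁻²
  (e) [molar heat capacity] = kg·m²·s⁻²·K⁻¹·mol⁻¹
Only (b) matches kg·m²·s⁻²·K⁻¹.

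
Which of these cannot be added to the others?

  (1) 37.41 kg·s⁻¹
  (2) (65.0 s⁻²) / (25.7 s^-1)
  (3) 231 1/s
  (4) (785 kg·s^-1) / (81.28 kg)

(1)

Dimensions:
  (1) kg·s⁻¹
  (2) [s⁻²] / [s⁻¹] = s⁻¹
  (3) s⁻¹
  (4) [kg·s⁻¹] / [kg] = s⁻¹
All reduce to s⁻¹ except (1), which is kg·s⁻¹.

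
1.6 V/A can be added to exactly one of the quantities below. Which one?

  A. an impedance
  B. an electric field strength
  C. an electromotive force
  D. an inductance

A.

Reference: V·A⁻¹ = J·C⁻¹·A⁻¹ = kg·m²·s⁻³·A⁻².
Each option:
  A. [impedance] = kg·m²·s⁻³·A⁻²  ← same
  B. [electric field strength] = kg·m·s⁻³·A⁻¹
  C. [electromotive force] = kg·m²·s⁻³·A⁻¹
  D. [inductance] = kg·m²·s⁻²·A⁻²
Only A. matches kg·m²·s⁻³·A⁻².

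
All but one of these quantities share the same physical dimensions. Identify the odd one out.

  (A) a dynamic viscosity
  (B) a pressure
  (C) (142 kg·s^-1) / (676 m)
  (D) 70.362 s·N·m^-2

(B)

In SI base units:
  (A) [dynamic viscosity] = kg·m⁻¹·s⁻¹
  (B) [pressure] = kg·m⁻¹·s⁻²
  (C) [kg·s⁻¹] / [m] = kg·m⁻¹·s⁻¹
  (D) N·s·m⁻² = kg·m·s⁻²·s·m⁻² = kg·m⁻¹·s⁻¹
All reduce to kg·m⁻¹·s⁻¹ except (B), which is kg·m⁻¹·s⁻².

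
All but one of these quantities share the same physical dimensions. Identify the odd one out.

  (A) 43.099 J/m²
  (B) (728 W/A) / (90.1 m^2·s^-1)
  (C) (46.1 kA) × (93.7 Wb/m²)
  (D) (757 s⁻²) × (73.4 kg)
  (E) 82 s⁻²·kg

(B)

Dimensions:
  (A) J·m⁻² = N·m·m⁻² = kg·s⁻²
  (B) [kg·m²·s⁻³·A⁻¹] / [m²·s⁻¹] = kg·s⁻²·A⁻¹
  (C) [A] · [kg·s⁻²·A⁻¹] = kg·s⁻²
  (D) [s⁻²] · [kg] = kg·s⁻²
  (E) kg·s⁻²
All reduce to kg·s⁻² except (B), which is kg·s⁻²·A⁻¹.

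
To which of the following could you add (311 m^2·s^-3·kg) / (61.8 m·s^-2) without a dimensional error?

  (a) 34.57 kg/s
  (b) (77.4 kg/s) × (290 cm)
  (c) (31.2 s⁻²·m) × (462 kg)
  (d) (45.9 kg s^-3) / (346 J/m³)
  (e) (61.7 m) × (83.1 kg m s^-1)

Reference: [kg·m²·s⁻³] / [m·s⁻²] = kg·m·s⁻¹.
Each option:
  (a) kg·s⁻¹
  (b) [kg·s⁻¹] · [m] = kg·m·s⁻¹  ← same
  (c) [m·s⁻²] · [kg] = kg·m·s⁻²
  (d) [kg·s⁻³] / [kg·m⁻¹·s⁻²] = m·s⁻¹
  (e) [m] · [kg·m·s⁻¹] = kg·m²·s⁻¹
Only (b) matches kg·m·s⁻¹.

(b)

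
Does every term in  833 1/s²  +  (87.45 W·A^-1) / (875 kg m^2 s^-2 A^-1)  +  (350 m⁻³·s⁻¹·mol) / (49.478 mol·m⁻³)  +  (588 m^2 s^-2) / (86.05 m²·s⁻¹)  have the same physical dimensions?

Work out the base dimensions of each:
  833 1/s²:  s⁻²
  (87.45 W·A^-1) / (875 kg m^2 s^-2 A^-1):  [kg·m²·s⁻³·A⁻¹] / [kg·m²·s⁻²·A⁻¹] = s⁻¹
  (350 m⁻³·s⁻¹·mol) / (49.478 mol·m⁻³):  [m⁻³·s⁻¹·mol] / [m⁻³·mol] = s⁻¹
  (588 m^2 s^-2) / (86.05 m²·s⁻¹):  [m²·s⁻²] / [m²·s⁻¹] = s⁻¹
The terms do not share a single dimension (s⁻² vs s⁻¹).

No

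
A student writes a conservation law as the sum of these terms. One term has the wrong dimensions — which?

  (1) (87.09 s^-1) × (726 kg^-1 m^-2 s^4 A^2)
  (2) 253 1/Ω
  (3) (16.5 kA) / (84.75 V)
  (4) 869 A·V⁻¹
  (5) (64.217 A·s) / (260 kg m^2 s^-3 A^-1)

(5)

Reduce each to base SI dimensions:
  (1) [s⁻¹] · [kg⁻¹·m⁻²·s⁴·A²] = kg⁻¹·m⁻²·s³·A²
  (2) Ω⁻¹ = (V·A⁻¹)⁻¹ = kg⁻¹·m⁻²·s³·A²
  (3) [A] / [kg·m²·s⁻³·A⁻¹] = kg⁻¹·m⁻²·s³·A²
  (4) A·V⁻¹ = A·(J·C⁻¹)⁻¹ = kg⁻¹·m⁻²·s³·A²
  (5) [s·A] / [kg·m²·s⁻³·A⁻¹] = kg⁻¹·m⁻²·s⁴·A²
All reduce to kg⁻¹·m⁻²·s³·A² except (5), which is kg⁻¹·m⁻²·s⁴·A².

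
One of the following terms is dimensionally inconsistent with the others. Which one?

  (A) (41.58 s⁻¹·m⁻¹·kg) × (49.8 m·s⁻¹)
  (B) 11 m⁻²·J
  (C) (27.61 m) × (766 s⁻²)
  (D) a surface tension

(C)

Expand each in SI base units:
  (A) [kg·m⁻¹·s⁻¹] · [m·s⁻¹] = kg·s⁻²
  (B) J·m⁻² = N·m·m⁻² = kg·s⁻²
  (C) [m] · [s⁻²] = m·s⁻²
  (D) [surface tension] = kg·s⁻²
All reduce to kg·s⁻² except (C), which is m·s⁻².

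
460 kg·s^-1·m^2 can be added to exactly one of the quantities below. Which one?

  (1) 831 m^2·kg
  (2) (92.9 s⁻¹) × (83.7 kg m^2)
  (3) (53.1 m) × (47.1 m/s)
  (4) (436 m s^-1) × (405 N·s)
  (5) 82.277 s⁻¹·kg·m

Reference: kg·m²·s⁻¹.
Each option:
  (1) kg·m²
  (2) [s⁻¹] · [kg·m²] = kg·m²·s⁻¹  ← same
  (3) [m] · [m·s⁻¹] = m²·s⁻¹
  (4) [m·s⁻¹] · [kg·m·s⁻¹] = kg·m²·s⁻²
  (5) kg·m·s⁻¹
Only (2) matches kg·m²·s⁻¹.

(2)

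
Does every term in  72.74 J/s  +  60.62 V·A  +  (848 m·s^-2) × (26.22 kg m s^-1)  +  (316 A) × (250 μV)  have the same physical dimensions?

Yes

Work out the base dimensions of each:
  72.74 J/s:  J·s⁻¹ = N·m·s⁻¹ = kg·m²·s⁻³
  60.62 V·A:  V·A = J·C⁻¹·A = kg·m²·s⁻³
  (848 m·s^-2) × (26.22 kg m s^-1):  [m·s⁻²] · [kg·m·s⁻¹] = kg·m²·s⁻³
  (316 A) × (250 μV):  [A] · [kg·m²·s⁻³·A⁻¹] = kg·m²·s⁻³
Every term reduces to kg·m²·s⁻³.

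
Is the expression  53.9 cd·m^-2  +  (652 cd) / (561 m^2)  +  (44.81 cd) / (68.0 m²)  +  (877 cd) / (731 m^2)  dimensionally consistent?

Yes

Work out the base dimensions of each:
  53.9 cd·m^-2:  cd·m⁻² = m⁻²·cd
  (652 cd) / (561 m^2):  [cd] / [m²] = m⁻²·cd
  (44.81 cd) / (68.0 m²):  [cd] / [m²] = m⁻²·cd
  (877 cd) / (731 m^2):  [cd] / [m²] = m⁻²·cd
Every term reduces to m⁻²·cd.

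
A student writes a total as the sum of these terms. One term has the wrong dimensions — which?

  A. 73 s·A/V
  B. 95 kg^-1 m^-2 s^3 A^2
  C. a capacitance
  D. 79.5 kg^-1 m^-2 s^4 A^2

In SI base units:
  A. A·s·V⁻¹ = A·s·(J·C⁻¹)⁻¹ = kg⁻¹·m⁻²·s⁴·A²
  B. kg⁻¹·m⁻²·s³·A²
  C. [capacitance] = kg⁻¹·m⁻²·s⁴·A²
  D. kg⁻¹·m⁻²·s⁴·A²
All reduce to kg⁻¹·m⁻²·s⁴·A² except B., which is kg⁻¹·m⁻²·s³·A².

B.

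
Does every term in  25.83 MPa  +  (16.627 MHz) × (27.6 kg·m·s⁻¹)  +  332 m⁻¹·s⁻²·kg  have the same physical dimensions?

No

Work out the base dimensions of each:
  25.83 MPa:  Pa = N·m⁻² = kg·m⁻¹·s⁻²
  (16.627 MHz) × (27.6 kg·m·s⁻¹):  [s⁻¹] · [kg·m·s⁻¹] = kg·m·s⁻²
  332 m⁻¹·s⁻²·kg:  kg·m⁻¹·s⁻²
The terms do not share a single dimension (kg·m·s⁻² vs kg·m⁻¹·s⁻²).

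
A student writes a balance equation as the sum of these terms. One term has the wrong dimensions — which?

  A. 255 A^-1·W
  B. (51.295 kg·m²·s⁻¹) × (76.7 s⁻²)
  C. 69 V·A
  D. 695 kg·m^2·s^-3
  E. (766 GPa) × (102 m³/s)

Reduce each to base SI dimensions:
  A. W·A⁻¹ = J·s⁻¹·A⁻¹ = kg·m²·s⁻³·A⁻¹
  B. [kg·m²·s⁻¹] · [s⁻²] = kg·m²·s⁻³
  C. V·A = J·C⁻¹·A = kg·m²·s⁻³
  D. kg·m²·s⁻³
  E. [kg·m⁻¹·s⁻²] · [m³·s⁻¹] = kg·m²·s⁻³
All reduce to kg·m²·s⁻³ except A., which is kg·m²·s⁻³·A⁻¹.

A.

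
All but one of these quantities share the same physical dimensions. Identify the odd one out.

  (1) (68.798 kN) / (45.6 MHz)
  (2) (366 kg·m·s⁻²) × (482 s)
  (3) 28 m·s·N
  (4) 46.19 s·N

(3)

Work out the base dimensions of each:
  (1) [kg·m·s⁻²] / [s⁻¹] = kg·m·s⁻¹
  (2) [kg·m·s⁻²] · [s] = kg·m·s⁻¹
  (3) N·m·s = kg·m·s⁻²·m·s = kg·m²·s⁻¹
  (4) N·s = kg·m·s⁻²·s = kg·m·s⁻¹
All reduce to kg·m·s⁻¹ except (3), which is kg·m²·s⁻¹.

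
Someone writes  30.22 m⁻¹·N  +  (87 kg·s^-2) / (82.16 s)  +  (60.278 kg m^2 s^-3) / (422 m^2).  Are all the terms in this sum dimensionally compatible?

Dimensions:
  30.22 m⁻¹·N:  N·m⁻¹ = kg·m·s⁻²·m⁻¹ = kg·s⁻²
  (87 kg·s^-2) / (82.16 s):  [kg·s⁻²] / [s] = kg·s⁻³
  (60.278 kg m^2 s^-3) / (422 m^2):  [kg·m²·s⁻³] / [m²] = kg·s⁻³
The terms do not share a single dimension (kg·s⁻² vs kg·s⁻³).

No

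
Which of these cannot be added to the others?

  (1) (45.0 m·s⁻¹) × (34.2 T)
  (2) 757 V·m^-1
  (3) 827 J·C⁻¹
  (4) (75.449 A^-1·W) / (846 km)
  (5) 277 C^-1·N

Dimensions:
  (1) [m·s⁻¹] · [kg·s⁻²·A⁻¹] = kg·m·s⁻³·A⁻¹
  (2) V·m⁻¹ = J·C⁻¹·m⁻¹ = kg·m·s⁻³·A⁻¹
  (3) J·C⁻¹ = N·m·(s·A)⁻¹ = kg·m²·s⁻³·A⁻¹
  (4) [kg·m²·s⁻³·A⁻¹] / [m] = kg·m·s⁻³·A⁻¹
  (5) N·C⁻¹ = kg·m·s⁻²·(s·A)⁻¹ = kg·m·s⁻³·A⁻¹
All reduce to kg·m·s⁻³·A⁻¹ except (3), which is kg·m²·s⁻³·A⁻¹.

(3)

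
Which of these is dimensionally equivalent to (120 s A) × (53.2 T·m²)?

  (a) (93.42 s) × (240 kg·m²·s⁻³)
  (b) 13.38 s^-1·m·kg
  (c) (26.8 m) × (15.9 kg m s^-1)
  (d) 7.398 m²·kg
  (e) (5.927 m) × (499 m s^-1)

Reference: [s·A] · [kg·m²·s⁻²·A⁻¹] = kg·m²·s⁻¹.
Each option:
  (a) [s] · [kg·m²·s⁻³] = kg·m²·s⁻²
  (b) kg·m·s⁻¹
  (c) [m] · [kg·m·s⁻¹] = kg·m²·s⁻¹  ← same
  (d) kg·m²
  (e) [m] · [m·s⁻¹] = m²·s⁻¹
Only (c) matches kg·m²·s⁻¹.

(c)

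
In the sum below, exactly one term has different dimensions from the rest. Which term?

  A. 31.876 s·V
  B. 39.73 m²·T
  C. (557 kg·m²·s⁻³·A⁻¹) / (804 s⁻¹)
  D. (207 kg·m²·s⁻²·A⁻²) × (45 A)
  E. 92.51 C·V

Dimensions:
  A. V·s = J·C⁻¹·s = kg·m²·s⁻²·A⁻¹
  B. T·m² = Wb·m⁻²·m² = kg·m²·s⁻²·A⁻¹
  C. [kg·m²·s⁻³·A⁻¹] / [s⁻¹] = kg·m²·s⁻²·A⁻¹
  D. [kg·m²·s⁻²·A⁻²] · [A] = kg·m²·s⁻²·A⁻¹
  E. C·V = s·A·J·C⁻¹ = kg·m²·s⁻²
All reduce to kg·m²·s⁻²·A⁻¹ except E., which is kg·m²·s⁻².

E.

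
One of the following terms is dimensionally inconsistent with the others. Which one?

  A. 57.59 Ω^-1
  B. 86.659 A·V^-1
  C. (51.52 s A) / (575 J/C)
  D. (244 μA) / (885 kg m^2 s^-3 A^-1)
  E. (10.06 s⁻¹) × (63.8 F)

C.

Dimensions:
  A. Ω⁻¹ = (V·A⁻¹)⁻¹ = kg⁻¹·m⁻²·s³·A²
  B. A·V⁻¹ = A·(J·C⁻¹)⁻¹ = kg⁻¹·m⁻²·s³·A²
  C. [s·A] / [kg·m²·s⁻³·A⁻¹] = kg⁻¹·m⁻²·s⁴·A²
  D. [A] / [kg·m²·s⁻³·A⁻¹] = kg⁻¹·m⁻²·s³·A²
  E. [s⁻¹] · [kg⁻¹·m⁻²·s⁴·A²] = kg⁻¹·m⁻²·s³·A²
All reduce to kg⁻¹·m⁻²·s³·A² except C., which is kg⁻¹·m⁻²·s⁴·A².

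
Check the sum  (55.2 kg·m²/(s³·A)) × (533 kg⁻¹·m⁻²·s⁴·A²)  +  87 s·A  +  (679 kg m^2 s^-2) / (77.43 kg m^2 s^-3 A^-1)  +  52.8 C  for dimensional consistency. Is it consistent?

Yes

In SI base units:
  (55.2 kg·m²/(s³·A)) × (533 kg⁻¹·m⁻²·s⁴·A²):  [kg·m²·s⁻³·A⁻¹] · [kg⁻¹·m⁻²·s⁴·A²] = s·A
  87 s·A:  s·A
  (679 kg m^2 s^-2) / (77.43 kg m^2 s^-3 A^-1):  [kg·m²·s⁻²] / [kg·m²·s⁻³·A⁻¹] = s·A
  52.8 C:  C = s·A
Every term reduces to s·A.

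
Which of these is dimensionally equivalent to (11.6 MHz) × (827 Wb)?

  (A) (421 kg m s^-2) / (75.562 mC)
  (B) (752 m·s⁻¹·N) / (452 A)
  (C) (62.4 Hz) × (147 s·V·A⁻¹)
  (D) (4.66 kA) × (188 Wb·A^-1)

Reference: [s⁻¹] · [kg·m²·s⁻²·A⁻¹] = kg·m²·s⁻³·A⁻¹.
Each option:
  (A) [kg·m·s⁻²] / [s·A] = kg·m·s⁻³·A⁻¹
  (B) [kg·m²·s⁻³] / [A] = kg·m²·s⁻³·A⁻¹  ← same
  (C) [s⁻¹] · [kg·m²·s⁻²·A⁻²] = kg·m²·s⁻³·A⁻²
  (D) [A] · [kg·m²·s⁻²·A⁻²] = kg·m²·s⁻²·A⁻¹
Only (B) matches kg·m²·s⁻³·A⁻¹.

(B)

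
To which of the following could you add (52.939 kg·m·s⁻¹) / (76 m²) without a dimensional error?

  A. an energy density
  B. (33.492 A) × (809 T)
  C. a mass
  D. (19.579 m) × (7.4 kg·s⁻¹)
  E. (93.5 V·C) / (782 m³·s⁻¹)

Reference: [kg·m·s⁻¹] / [m²] = kg·m⁻¹·s⁻¹.
Each option:
  A. [energy density] = kg·m⁻¹·s⁻²
  B. [A] · [kg·s⁻²·A⁻¹] = kg·s⁻²
  C. [mass] = kg
  D. [m] · [kg·s⁻¹] = kg·m·s⁻¹
  E. [kg·m²·s⁻²] / [m³·s⁻¹] = kg·m⁻¹·s⁻¹  ← same
Only E. matches kg·m⁻¹·s⁻¹.

E.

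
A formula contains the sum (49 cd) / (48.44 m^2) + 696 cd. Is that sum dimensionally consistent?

In SI base units:
  (49 cd) / (48.44 m^2):  [cd] / [m²] = m⁻²·cd
  696 cd:  cd
m⁻²·cd ≠ cd, so they cannot be added.

No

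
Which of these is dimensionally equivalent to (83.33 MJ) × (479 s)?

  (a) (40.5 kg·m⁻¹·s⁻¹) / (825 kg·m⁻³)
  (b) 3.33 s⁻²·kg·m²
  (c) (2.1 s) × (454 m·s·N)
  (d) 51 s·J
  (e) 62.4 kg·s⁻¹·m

Reference: [kg·m²·s⁻²] · [s] = kg·m²·s⁻¹.
Each option:
  (a) [kg·m⁻¹·s⁻¹] / [kg·m⁻³] = m²·s⁻¹
  (b) kg·m²·s⁻²
  (c) [s] · [kg·m²·s⁻¹] = kg·m²
  (d) J·s = N·m·s = kg·m²·s⁻¹  ← same
  (e) kg·m·s⁻¹
Only (d) matches kg·m²·s⁻¹.

(d)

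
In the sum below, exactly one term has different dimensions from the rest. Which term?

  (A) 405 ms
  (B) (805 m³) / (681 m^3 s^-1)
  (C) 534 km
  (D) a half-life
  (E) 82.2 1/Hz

In SI base units:
  (A) s
  (B) [m³] / [m³·s⁻¹] = s
  (C) m
  (D) [half-life] = s
  (E) Hz⁻¹ = (s⁻¹)⁻¹ = s
All reduce to s except (C), which is m.

(C)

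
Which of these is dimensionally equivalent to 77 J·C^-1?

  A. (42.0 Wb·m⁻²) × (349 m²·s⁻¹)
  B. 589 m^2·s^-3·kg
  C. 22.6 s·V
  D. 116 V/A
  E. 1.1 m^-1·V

A.

Reference: J·C⁻¹ = N·m·(s·A)⁻¹ = kg·m²·s⁻³·A⁻¹.
Each option:
  A. [kg·s⁻²·A⁻¹] · [m²·s⁻¹] = kg·m²·s⁻³·A⁻¹  ← same
  B. kg·m²·s⁻³
  C. V·s = J·C⁻¹·s = kg·m²·s⁻²·A⁻¹
  D. V·A⁻¹ = J·C⁻¹·A⁻¹ = kg·m²·s⁻³·A⁻²
  E. V·m⁻¹ = J·C⁻¹·m⁻¹ = kg·m·s⁻³·A⁻¹
Only A. matches kg·m²·s⁻³·A⁻¹.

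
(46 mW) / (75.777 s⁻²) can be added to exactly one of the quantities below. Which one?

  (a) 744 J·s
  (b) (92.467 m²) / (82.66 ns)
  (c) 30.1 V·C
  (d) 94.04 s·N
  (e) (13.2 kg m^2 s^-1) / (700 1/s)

(a)

Reference: [kg·m²·s⁻³] / [s⁻²] = kg·m²·s⁻¹.
Each option:
  (a) J·s = N·m·s = kg·m²·s⁻¹  ← same
  (b) [m²] / [s] = m²·s⁻¹
  (c) C·V = s·A·J·C⁻¹ = kg·m²·s⁻²
  (d) N·s = kg·m·s⁻²·s = kg·m·s⁻¹
  (e) [kg·m²·s⁻¹] / [s⁻¹] = kg·m²
Only (a) matches kg·m²·s⁻¹.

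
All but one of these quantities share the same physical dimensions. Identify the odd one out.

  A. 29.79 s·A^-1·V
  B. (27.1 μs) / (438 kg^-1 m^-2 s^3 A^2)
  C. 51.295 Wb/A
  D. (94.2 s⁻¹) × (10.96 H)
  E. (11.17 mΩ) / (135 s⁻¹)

D.

Expand each in SI base units:
  A. V·s·A⁻¹ = J·C⁻¹·s·A⁻¹ = kg·m²·s⁻²·A⁻²
  B. [s] / [kg⁻¹·m⁻²·s³·A²] = kg·m²·s⁻²·A⁻²
  C. Wb·A⁻¹ = V·s·A⁻¹ = kg·m²·s⁻²·A⁻²
  D. [s⁻¹] · [kg·m²·s⁻²·A⁻²] = kg·m²·s⁻³·A⁻²
  E. [kg·m²·s⁻³·A⁻²] / [s⁻¹] = kg·m²·s⁻²·A⁻²
All reduce to kg·m²·s⁻²·A⁻² except D., which is kg·m²·s⁻³·A⁻².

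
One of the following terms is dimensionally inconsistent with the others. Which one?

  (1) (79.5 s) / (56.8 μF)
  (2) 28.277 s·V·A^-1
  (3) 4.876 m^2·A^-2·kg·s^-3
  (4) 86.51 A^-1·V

(2)

Dimensions:
  (1) [s] / [kg⁻¹·m⁻²·s⁴·A²] = kg·m²·s⁻³·A⁻²
  (2) V·s·A⁻¹ = J·C⁻¹·s·A⁻¹ = kg·m²·s⁻²·A⁻²
  (3) kg·m²·s⁻³·A⁻²
  (4) V·A⁻¹ = J·C⁻¹·A⁻¹ = kg·m²·s⁻³·A⁻²
All reduce to kg·m²·s⁻³·A⁻² except (2), which is kg·m²·s⁻²·A⁻².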